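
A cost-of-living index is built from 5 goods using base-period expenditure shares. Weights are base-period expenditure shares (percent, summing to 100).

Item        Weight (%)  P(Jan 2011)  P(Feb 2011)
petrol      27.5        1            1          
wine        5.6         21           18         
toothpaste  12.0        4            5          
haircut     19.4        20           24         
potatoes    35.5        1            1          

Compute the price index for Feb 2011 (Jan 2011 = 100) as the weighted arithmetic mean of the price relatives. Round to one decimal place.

106.1

petrol: 27.5 × (1/1) = 27.5 × 1.000000 = 27.5000
wine: 5.6 × (18/21) = 5.6 × 0.857143 = 4.8000
toothpaste: 12.0 × (5/4) = 12.0 × 1.250000 = 15.0000
haircut: 19.4 × (24/20) = 19.4 × 1.200000 = 23.2800
potatoes: 35.5 × (1/1) = 35.5 × 1.000000 = 35.5000
Index = Σ wᵢ·(p₁ᵢ/p₀ᵢ) = 27.5000 + 4.8000 + 15.0000 + 23.2800 + 35.5000 = 106.0800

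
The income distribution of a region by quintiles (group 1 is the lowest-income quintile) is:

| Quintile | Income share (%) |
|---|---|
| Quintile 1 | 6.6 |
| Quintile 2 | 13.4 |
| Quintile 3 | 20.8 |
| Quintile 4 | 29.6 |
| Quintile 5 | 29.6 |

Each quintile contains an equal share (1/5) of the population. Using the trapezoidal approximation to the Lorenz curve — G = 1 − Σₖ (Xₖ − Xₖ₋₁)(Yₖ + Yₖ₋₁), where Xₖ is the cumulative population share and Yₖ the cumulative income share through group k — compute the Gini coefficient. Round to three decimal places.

Cumulative income shares Yₖ: 0.0660, 0.2000, 0.4080, 0.7040, 1.0000
Σ (Xₖ−Xₖ₋₁)(Yₖ+Yₖ₋₁) = (1/5)(0.0660+0.0000) + (1/5)(0.2000+0.0660) + (1/5)(0.4080+0.2000) + (1/5)(0.7040+0.4080) + (1/5)(1.0000+0.7040)
  = 0.0132 + 0.0532 + 0.1216 + 0.2224 + 0.3408 = 0.7512
G = 1 − 0.7512 = 0.2488

0.249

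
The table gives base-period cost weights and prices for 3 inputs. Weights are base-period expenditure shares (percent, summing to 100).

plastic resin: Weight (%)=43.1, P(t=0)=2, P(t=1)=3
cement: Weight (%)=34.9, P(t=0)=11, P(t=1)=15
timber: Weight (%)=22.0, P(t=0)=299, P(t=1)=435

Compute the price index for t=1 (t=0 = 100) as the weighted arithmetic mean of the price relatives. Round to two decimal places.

144.25

plastic resin: 43.1 × (3/2) = 43.1 × 1.500000 = 64.6500
cement: 34.9 × (15/11) = 34.9 × 1.363636 = 47.5909
timber: 22.0 × (435/299) = 22.0 × 1.454849 = 32.0067
Index = Σ wᵢ·(p₁ᵢ/p₀ᵢ) = 64.6500 + 47.5909 + 32.0067 = 144.2476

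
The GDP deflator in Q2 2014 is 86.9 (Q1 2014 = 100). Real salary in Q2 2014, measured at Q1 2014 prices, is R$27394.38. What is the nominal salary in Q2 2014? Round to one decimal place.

Nominal = Real × (Index/100) = 27394.38 × (86.9/100)
        = 27394.38 × 0.869 = 23805.7162

23805.7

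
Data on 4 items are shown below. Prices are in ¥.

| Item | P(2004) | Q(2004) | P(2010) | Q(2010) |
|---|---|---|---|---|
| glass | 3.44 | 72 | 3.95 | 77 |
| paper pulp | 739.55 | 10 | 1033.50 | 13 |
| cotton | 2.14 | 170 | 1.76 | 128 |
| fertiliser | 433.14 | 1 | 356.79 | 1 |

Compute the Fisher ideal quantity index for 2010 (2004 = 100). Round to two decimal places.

126.22

Laspeyres component (base-period weights):
ΣP(2004)Q(2010) = 3.44×77 + 739.55×13 + 2.14×128 + 433.14×1 = 264.88 + 9614.15 + 273.92 + 433.14 = 10586.09
ΣP(2004)Q(2004) = 3.44×72 + 739.55×10 + 2.14×170 + 433.14×1 = 247.68 + 7395.5 + 363.8 + 433.14 = 8440.12
L = 10586.09 / 8440.12 × 100 = 125.4258
Paasche component (current-period weights):
ΣP(2010)Q(2010) = 3.95×77 + 1033.50×13 + 1.76×128 + 356.79×1 = 304.15 + 13435.5 + 225.28 + 356.79 = 14321.72
ΣP(2010)Q(2004) = 3.95×72 + 1033.50×10 + 1.76×170 + 356.79×1 = 284.4 + 10335 + 299.2 + 356.79 = 11275.39
P = 14321.72 / 11275.39 × 100 = 127.0175
Fisher = √(L × P) = √(125.4258 × 127.0175) = 126.2192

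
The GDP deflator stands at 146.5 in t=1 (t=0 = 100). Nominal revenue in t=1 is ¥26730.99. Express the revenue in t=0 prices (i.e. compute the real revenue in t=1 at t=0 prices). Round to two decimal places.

18246.41

Real = Nominal ÷ (Index/100) = 26730.99 ÷ (146.5/100)
     = 26730.99 ÷ 1.465 = 18246.4096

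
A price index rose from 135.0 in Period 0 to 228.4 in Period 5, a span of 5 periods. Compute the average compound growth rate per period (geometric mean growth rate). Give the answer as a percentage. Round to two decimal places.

11.09%

Growth factor = (228.4/135.0)^(1/5) = (1.691852)^(1/5) = 1.110894
Growth rate = 1.110894 − 1 = 0.110894 = 11.0894%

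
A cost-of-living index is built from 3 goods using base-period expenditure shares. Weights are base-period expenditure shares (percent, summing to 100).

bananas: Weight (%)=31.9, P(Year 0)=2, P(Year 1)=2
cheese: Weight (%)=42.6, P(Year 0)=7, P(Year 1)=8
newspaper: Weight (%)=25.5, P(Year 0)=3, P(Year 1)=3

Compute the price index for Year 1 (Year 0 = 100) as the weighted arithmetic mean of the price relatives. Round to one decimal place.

106.1

bananas: 31.9 × (2/2) = 31.9 × 1.000000 = 31.9000
cheese: 42.6 × (8/7) = 42.6 × 1.142857 = 48.6857
newspaper: 25.5 × (3/3) = 25.5 × 1.000000 = 25.5000
Index = Σ wᵢ·(p₁ᵢ/p₀ᵢ) = 31.9000 + 48.6857 + 25.5000 = 106.0857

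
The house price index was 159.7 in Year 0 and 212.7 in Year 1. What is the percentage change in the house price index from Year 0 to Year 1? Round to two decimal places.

33.19%

Change = (212.7 − 159.7) / 159.7 × 100
       = 53.0 / 159.7 × 100 = 33.1872%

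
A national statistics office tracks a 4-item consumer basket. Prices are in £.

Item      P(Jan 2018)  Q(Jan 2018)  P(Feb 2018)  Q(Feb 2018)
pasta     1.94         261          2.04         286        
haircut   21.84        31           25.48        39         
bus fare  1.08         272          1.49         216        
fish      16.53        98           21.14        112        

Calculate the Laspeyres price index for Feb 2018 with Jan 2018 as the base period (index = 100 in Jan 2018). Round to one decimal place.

122.7

Laspeyres price index uses base-period quantities as weights.
ΣP(Feb 2018)·Q(Jan 2018) = 2.04×261 + 25.48×31 + 1.49×272 + 21.14×98 = 532.44 + 789.88 + 405.28 + 2071.72 = 3799.32
ΣP(Jan 2018)·Q(Jan 2018) = 1.94×261 + 21.84×31 + 1.08×272 + 16.53×98 = 506.34 + 677.04 + 293.76 + 1619.94 = 3097.08
Index = 3799.32 / 3097.08 × 100 = 122.6743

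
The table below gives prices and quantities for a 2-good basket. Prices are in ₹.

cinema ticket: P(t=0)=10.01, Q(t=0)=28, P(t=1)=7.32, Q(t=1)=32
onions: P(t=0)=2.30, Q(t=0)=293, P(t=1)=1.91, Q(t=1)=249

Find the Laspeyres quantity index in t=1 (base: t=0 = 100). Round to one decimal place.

93.6

Laspeyres quantity index uses base-period prices as weights.
ΣP(t=0)·Q(t=1) = 10.01×32 + 2.30×249 = 320.32 + 572.7 = 893.02
ΣP(t=0)·Q(t=0) = 10.01×28 + 2.30×293 = 280.28 + 673.9 = 954.18
Index = 893.02 / 954.18 × 100 = 93.5903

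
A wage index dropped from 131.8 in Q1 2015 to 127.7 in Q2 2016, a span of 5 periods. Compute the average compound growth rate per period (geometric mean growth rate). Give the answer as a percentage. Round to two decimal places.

-0.63%

Growth factor = (127.7/131.8)^(1/5) = (0.968892)^(1/5) = 0.993700
Growth rate = 0.993700 − 1 = -0.006300 = -0.6300%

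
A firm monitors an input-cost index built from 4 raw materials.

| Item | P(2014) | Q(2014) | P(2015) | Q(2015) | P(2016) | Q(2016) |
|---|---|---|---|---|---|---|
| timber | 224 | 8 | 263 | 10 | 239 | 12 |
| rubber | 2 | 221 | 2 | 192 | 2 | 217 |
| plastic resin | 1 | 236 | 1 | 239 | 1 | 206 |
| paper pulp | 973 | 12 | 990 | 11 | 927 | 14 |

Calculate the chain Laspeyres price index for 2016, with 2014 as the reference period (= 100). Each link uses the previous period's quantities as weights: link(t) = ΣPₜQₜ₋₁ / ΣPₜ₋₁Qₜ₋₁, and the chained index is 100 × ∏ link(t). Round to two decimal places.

96.81

Link 2014→2015:
ΣP(2015)Q(2014) = 263×8 + 2×221 + 1×236 + 990×12 = 2104 + 442 + 236 + 11880 = 14662
ΣP(2014)Q(2014) = 224×8 + 2×221 + 1×236 + 973×12 = 1792 + 442 + 236 + 11676 = 14146
link = 14662/14146 = 1.036477
Link 2015→2016:
ΣP(2016)Q(2015) = 239×10 + 2×192 + 1×239 + 927×11 = 2390 + 384 + 239 + 10197 = 13210
ΣP(2015)Q(2015) = 263×10 + 2×192 + 1×239 + 990×11 = 2630 + 384 + 239 + 10890 = 14143
link = 13210/14143 = 0.934031
Chained index = 100 × 1.036477 × 0.934031 = 96.8101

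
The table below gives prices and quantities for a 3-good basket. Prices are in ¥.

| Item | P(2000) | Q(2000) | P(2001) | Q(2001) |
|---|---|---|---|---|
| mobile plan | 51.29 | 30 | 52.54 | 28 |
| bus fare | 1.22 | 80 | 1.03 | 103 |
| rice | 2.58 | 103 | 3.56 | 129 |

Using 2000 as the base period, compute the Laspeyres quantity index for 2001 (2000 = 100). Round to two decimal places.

99.61

Laspeyres quantity index uses base-period prices as weights.
ΣP(2000)·Q(2001) = 51.29×28 + 1.22×103 + 2.58×129 = 1436.12 + 125.66 + 332.82 = 1894.6
ΣP(2000)·Q(2000) = 51.29×30 + 1.22×80 + 2.58×103 = 1538.7 + 97.6 + 265.74 = 1902.04
Index = 1894.6 / 1902.04 × 100 = 99.6088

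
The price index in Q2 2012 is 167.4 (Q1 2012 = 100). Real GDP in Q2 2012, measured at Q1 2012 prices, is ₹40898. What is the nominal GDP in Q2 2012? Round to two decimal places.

68463.25

Nominal = Real × (Index/100) = 40898 × (167.4/100)
        = 40898 × 1.674 = 68463.2520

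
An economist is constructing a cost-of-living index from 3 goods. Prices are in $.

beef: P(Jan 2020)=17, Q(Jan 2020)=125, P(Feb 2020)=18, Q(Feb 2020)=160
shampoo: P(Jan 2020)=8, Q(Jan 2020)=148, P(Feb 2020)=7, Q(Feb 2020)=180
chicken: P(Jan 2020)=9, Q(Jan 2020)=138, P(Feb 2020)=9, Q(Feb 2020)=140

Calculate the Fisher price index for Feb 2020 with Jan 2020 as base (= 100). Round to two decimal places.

99.56

Laspeyres component (base-period weights):
ΣP(Feb 2020)Q(Jan 2020) = 18×125 + 7×148 + 9×138 = 2250 + 1036 + 1242 = 4528
ΣP(Jan 2020)Q(Jan 2020) = 17×125 + 8×148 + 9×138 = 2125 + 1184 + 1242 = 4551
L = 4528 / 4551 × 100 = 99.4946
Paasche component (current-period weights):
ΣP(Feb 2020)Q(Feb 2020) = 18×160 + 7×180 + 9×140 = 2880 + 1260 + 1260 = 5400
ΣP(Jan 2020)Q(Feb 2020) = 17×160 + 8×180 + 9×140 = 2720 + 1440 + 1260 = 5420
P = 5400 / 5420 × 100 = 99.6310
Fisher = √(L × P) = √(99.4946 × 99.6310) = 99.5628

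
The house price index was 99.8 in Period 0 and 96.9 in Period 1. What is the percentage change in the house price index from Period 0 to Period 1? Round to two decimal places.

-2.91%

Change = (96.9 − 99.8) / 99.8 × 100
       = -2.9 / 99.8 × 100 = -2.9058%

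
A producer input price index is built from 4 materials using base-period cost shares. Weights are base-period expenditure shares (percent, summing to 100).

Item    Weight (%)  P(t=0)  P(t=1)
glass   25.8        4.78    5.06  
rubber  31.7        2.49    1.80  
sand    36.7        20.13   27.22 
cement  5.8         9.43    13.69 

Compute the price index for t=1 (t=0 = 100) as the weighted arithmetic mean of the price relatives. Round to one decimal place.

108.3

glass: 25.8 × (5.06/4.78) = 25.8 × 1.058577 = 27.3113
rubber: 31.7 × (1.80/2.49) = 31.7 × 0.722892 = 22.9157
sand: 36.7 × (27.22/20.13) = 36.7 × 1.352211 = 49.6261
cement: 5.8 × (13.69/9.43) = 5.8 × 1.451750 = 8.4201
Index = Σ wᵢ·(p₁ᵢ/p₀ᵢ) = 27.3113 + 22.9157 + 49.6261 + 8.4201 = 108.2732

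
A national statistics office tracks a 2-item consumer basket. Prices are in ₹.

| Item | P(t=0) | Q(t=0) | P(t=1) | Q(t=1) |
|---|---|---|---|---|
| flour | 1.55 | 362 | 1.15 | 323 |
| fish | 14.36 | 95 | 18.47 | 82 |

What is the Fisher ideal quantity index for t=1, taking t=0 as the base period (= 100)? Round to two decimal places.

Laspeyres component (base-period weights):
ΣP(t=0)Q(t=1) = 1.55×323 + 14.36×82 = 500.65 + 1177.52 = 1678.17
ΣP(t=0)Q(t=0) = 1.55×362 + 14.36×95 = 561.1 + 1364.2 = 1925.3
L = 1678.17 / 1925.3 × 100 = 87.1641
Paasche component (current-period weights):
ΣP(t=1)Q(t=1) = 1.15×323 + 18.47×82 = 371.45 + 1514.54 = 1885.99
ΣP(t=1)Q(t=0) = 1.15×362 + 18.47×95 = 416.3 + 1754.65 = 2170.95
P = 1885.99 / 2170.95 × 100 = 86.8739
Fisher = √(L × P) = √(87.1641 × 86.8739) = 87.0189

87.02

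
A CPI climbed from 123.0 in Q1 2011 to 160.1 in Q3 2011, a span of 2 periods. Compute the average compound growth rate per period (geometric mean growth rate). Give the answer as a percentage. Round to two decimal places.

14.09%

Growth factor = (160.1/123.0)^(1/2) = (1.301626)^(1/2) = 1.140888
Growth rate = 1.140888 − 1 = 0.140888 = 14.0888%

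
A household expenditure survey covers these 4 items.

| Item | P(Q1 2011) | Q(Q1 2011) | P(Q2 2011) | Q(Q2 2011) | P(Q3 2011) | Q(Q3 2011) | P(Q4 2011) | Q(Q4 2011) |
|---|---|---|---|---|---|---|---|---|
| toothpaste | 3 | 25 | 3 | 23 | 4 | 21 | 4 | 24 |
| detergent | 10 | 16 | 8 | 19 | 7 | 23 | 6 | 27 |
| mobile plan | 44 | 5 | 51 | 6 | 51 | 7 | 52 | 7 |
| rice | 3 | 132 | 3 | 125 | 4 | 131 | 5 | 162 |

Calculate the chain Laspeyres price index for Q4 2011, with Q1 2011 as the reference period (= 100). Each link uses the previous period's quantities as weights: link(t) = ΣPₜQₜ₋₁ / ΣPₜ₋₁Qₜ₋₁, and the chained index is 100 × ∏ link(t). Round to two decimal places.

Link Q1 2011→Q2 2011:
ΣP(Q2 2011)Q(Q1 2011) = 3×25 + 8×16 + 51×5 + 3×132 = 75 + 128 + 255 + 396 = 854
ΣP(Q1 2011)Q(Q1 2011) = 3×25 + 10×16 + 44×5 + 3×132 = 75 + 160 + 220 + 396 = 851
link = 854/851 = 1.003525
Link Q2 2011→Q3 2011:
ΣP(Q3 2011)Q(Q2 2011) = 4×23 + 7×19 + 51×6 + 4×125 = 92 + 133 + 306 + 500 = 1031
ΣP(Q2 2011)Q(Q2 2011) = 3×23 + 8×19 + 51×6 + 3×125 = 69 + 152 + 306 + 375 = 902
link = 1031/902 = 1.143016
Link Q3 2011→Q4 2011:
ΣP(Q4 2011)Q(Q3 2011) = 4×21 + 6×23 + 52×7 + 5×131 = 84 + 138 + 364 + 655 = 1241
ΣP(Q3 2011)Q(Q3 2011) = 4×21 + 7×23 + 51×7 + 4×131 = 84 + 161 + 357 + 524 = 1126
link = 1241/1126 = 1.102131
Chained index = 100 × 1.003525 × 1.143016 × 1.102131 = 126.4194

126.42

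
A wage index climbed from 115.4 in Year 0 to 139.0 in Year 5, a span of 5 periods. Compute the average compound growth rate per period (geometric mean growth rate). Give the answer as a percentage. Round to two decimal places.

3.79%

Growth factor = (139.0/115.4)^(1/5) = (1.204506)^(1/5) = 1.037915
Growth rate = 1.037915 − 1 = 0.037915 = 3.7915%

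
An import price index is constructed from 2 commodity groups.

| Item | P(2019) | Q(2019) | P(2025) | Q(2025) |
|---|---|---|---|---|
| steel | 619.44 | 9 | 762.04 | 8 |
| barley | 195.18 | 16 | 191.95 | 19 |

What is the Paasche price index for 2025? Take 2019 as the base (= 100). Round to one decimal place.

Paasche price index uses current-period quantities as weights.
ΣP(2025)·Q(2025) = 762.04×8 + 191.95×19 = 6096.32 + 3647.05 = 9743.37
ΣP(2019)·Q(2025) = 619.44×8 + 195.18×19 = 4955.52 + 3708.42 = 8663.94
Index = 9743.37 / 8663.94 × 100 = 112.4589

112.5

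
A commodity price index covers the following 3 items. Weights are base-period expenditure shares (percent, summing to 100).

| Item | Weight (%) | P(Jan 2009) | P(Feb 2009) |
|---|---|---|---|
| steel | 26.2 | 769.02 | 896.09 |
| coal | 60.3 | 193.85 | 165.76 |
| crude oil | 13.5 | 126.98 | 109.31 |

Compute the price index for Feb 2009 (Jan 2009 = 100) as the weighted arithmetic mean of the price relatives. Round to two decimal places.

93.71

steel: 26.2 × (896.09/769.02) = 26.2 × 1.165236 = 30.5292
coal: 60.3 × (165.76/193.85) = 60.3 × 0.855094 = 51.5622
crude oil: 13.5 × (109.31/126.98) = 13.5 × 0.860844 = 11.6214
Index = Σ wᵢ·(p₁ᵢ/p₀ᵢ) = 30.5292 + 51.5622 + 11.6214 = 93.7128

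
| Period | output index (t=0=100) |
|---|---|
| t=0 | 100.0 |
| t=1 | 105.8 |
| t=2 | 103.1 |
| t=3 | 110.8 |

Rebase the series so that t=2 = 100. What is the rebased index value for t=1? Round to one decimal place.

Rebased(t=1) = 105.8 / 103.1 × 100 = 102.6188

102.6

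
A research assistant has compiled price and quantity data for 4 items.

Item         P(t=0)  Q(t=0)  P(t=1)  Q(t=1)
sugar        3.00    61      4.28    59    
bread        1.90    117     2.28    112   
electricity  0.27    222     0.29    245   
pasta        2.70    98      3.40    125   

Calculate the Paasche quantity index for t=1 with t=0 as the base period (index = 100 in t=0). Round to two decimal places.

108.48

Paasche quantity index uses current-period prices as weights.
ΣP(t=1)·Q(t=1) = 4.28×59 + 2.28×112 + 0.29×245 + 3.40×125 = 252.52 + 255.36 + 71.05 + 425 = 1003.93
ΣP(t=1)·Q(t=0) = 4.28×61 + 2.28×117 + 0.29×222 + 3.40×98 = 261.08 + 266.76 + 64.38 + 333.2 = 925.42
Index = 1003.93 / 925.42 × 100 = 108.4837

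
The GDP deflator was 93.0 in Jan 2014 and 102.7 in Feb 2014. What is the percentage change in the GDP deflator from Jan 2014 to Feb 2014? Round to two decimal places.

10.43%

Change = (102.7 − 93.0) / 93.0 × 100
       = 9.7 / 93.0 × 100 = 10.4301%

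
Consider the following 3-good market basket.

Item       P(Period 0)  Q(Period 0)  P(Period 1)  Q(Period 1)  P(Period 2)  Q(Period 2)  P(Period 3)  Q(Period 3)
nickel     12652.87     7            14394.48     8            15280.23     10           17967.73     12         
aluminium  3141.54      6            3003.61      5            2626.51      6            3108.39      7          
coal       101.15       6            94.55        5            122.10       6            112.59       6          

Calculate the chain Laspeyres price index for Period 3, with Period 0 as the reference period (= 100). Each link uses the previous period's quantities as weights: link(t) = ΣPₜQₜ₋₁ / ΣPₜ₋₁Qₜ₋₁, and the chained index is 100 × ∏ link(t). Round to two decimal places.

Link Period 0→Period 1:
ΣP(Period 1)Q(Period 0) = 14394.48×7 + 3003.61×6 + 94.55×6 = 100761.36 + 18021.66 + 567.3 = 119350.32
ΣP(Period 0)Q(Period 0) = 12652.87×7 + 3141.54×6 + 101.15×6 = 88570.09 + 18849.24 + 606.9 = 108026.23
link = 119350.32/108026.23 = 1.104827
Link Period 1→Period 2:
ΣP(Period 2)Q(Period 1) = 15280.23×8 + 2626.51×5 + 122.10×5 = 122241.84 + 13132.55 + 610.5 = 135984.89
ΣP(Period 1)Q(Period 1) = 14394.48×8 + 3003.61×5 + 94.55×5 = 115155.84 + 15018.05 + 472.75 = 130646.64
link = 135984.89/130646.64 = 1.040860
Link Period 2→Period 3:
ΣP(Period 3)Q(Period 2) = 17967.73×10 + 3108.39×6 + 112.59×6 = 179677.3 + 18650.34 + 675.54 = 199003.18
ΣP(Period 2)Q(Period 2) = 15280.23×10 + 2626.51×6 + 122.10×6 = 152802.3 + 15759.06 + 732.6 = 169293.96
link = 199003.18/169293.96 = 1.175489
Chained index = 100 × 1.104827 × 1.040860 × 1.175489 = 135.1778

135.18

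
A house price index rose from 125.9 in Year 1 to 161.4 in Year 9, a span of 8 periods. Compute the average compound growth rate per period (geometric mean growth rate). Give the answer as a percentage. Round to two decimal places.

Growth factor = (161.4/125.9)^(1/8) = (1.281970)^(1/8) = 1.031537
Growth rate = 1.031537 − 1 = 0.031537 = 3.1537%

3.15%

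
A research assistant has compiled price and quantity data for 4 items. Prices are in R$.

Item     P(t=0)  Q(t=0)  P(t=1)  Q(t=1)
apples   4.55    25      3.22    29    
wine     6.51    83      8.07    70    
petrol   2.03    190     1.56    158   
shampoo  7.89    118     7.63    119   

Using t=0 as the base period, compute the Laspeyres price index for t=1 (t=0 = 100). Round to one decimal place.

Laspeyres price index uses base-period quantities as weights.
ΣP(t=1)·Q(t=0) = 3.22×25 + 8.07×83 + 1.56×190 + 7.63×118 = 80.5 + 669.81 + 296.4 + 900.34 = 1947.05
ΣP(t=0)·Q(t=0) = 4.55×25 + 6.51×83 + 2.03×190 + 7.89×118 = 113.75 + 540.33 + 385.7 + 931.02 = 1970.8
Index = 1947.05 / 1970.8 × 100 = 98.7949

98.8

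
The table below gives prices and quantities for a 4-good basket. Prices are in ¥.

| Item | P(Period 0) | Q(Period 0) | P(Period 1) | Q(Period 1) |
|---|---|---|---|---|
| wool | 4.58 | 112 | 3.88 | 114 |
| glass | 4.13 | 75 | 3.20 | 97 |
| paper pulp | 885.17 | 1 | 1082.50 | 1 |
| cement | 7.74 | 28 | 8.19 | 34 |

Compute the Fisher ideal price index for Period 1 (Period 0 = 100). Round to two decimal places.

Laspeyres component (base-period weights):
ΣP(Period 1)Q(Period 0) = 3.88×112 + 3.20×75 + 1082.50×1 + 8.19×28 = 434.56 + 240 + 1082.5 + 229.32 = 1986.38
ΣP(Period 0)Q(Period 0) = 4.58×112 + 4.13×75 + 885.17×1 + 7.74×28 = 512.96 + 309.75 + 885.17 + 216.72 = 1924.6
L = 1986.38 / 1924.6 × 100 = 103.2100
Paasche component (current-period weights):
ΣP(Period 1)Q(Period 1) = 3.88×114 + 3.20×97 + 1082.50×1 + 8.19×34 = 442.32 + 310.4 + 1082.5 + 278.46 = 2113.68
ΣP(Period 0)Q(Period 1) = 4.58×114 + 4.13×97 + 885.17×1 + 7.74×34 = 522.12 + 400.61 + 885.17 + 263.16 = 2071.06
P = 2113.68 / 2071.06 × 100 = 102.0579
Fisher = √(L × P) = √(103.2100 × 102.0579) = 102.6323

102.63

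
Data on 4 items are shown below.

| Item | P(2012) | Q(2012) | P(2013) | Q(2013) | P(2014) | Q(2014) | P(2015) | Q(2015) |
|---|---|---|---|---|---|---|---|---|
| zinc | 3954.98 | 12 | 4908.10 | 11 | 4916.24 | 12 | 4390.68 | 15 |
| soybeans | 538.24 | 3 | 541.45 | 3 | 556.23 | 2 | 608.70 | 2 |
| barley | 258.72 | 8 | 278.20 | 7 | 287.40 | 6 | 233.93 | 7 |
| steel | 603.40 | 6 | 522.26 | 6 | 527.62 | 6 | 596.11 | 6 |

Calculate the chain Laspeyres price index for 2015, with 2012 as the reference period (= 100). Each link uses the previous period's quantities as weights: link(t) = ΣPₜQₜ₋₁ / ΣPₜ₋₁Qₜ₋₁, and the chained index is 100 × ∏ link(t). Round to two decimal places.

109.40

Link 2012→2013:
ΣP(2013)Q(2012) = 4908.10×12 + 541.45×3 + 278.20×8 + 522.26×6 = 58897.2 + 1624.35 + 2225.6 + 3133.56 = 65880.71
ΣP(2012)Q(2012) = 3954.98×12 + 538.24×3 + 258.72×8 + 603.40×6 = 47459.76 + 1614.72 + 2069.76 + 3620.4 = 54764.64
link = 65880.71/54764.64 = 1.202979
Link 2013→2014:
ΣP(2014)Q(2013) = 4916.24×11 + 556.23×3 + 287.40×7 + 527.62×6 = 54078.64 + 1668.69 + 2011.8 + 3165.72 = 60924.85
ΣP(2013)Q(2013) = 4908.10×11 + 541.45×3 + 278.20×7 + 522.26×6 = 53989.1 + 1624.35 + 1947.4 + 3133.56 = 60694.41
link = 60924.85/60694.41 = 1.003797
Link 2014→2015:
ΣP(2015)Q(2014) = 4390.68×12 + 608.70×2 + 233.93×6 + 596.11×6 = 52688.16 + 1217.4 + 1403.58 + 3576.66 = 58885.8
ΣP(2014)Q(2014) = 4916.24×12 + 556.23×2 + 287.40×6 + 527.62×6 = 58994.88 + 1112.46 + 1724.4 + 3165.72 = 64997.46
link = 58885.8/64997.46 = 0.905971
Chained index = 100 × 1.202979 × 1.003797 × 0.905971 = 109.4002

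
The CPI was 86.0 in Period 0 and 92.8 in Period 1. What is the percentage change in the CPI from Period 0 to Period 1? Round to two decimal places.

7.91%

Change = (92.8 − 86.0) / 86.0 × 100
       = 6.8 / 86.0 × 100 = 7.9070%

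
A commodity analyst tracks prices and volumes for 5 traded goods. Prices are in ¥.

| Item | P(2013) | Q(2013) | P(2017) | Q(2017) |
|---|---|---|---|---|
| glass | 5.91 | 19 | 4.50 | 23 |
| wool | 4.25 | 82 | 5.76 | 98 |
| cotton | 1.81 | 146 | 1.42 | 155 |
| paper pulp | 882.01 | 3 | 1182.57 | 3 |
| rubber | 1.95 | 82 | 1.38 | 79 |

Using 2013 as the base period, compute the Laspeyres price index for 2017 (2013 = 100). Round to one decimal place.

Laspeyres price index uses base-period quantities as weights.
ΣP(2017)·Q(2013) = 4.50×19 + 5.76×82 + 1.42×146 + 1182.57×3 + 1.38×82 = 85.5 + 472.32 + 207.32 + 3547.71 + 113.16 = 4426.01
ΣP(2013)·Q(2013) = 5.91×19 + 4.25×82 + 1.81×146 + 882.01×3 + 1.95×82 = 112.29 + 348.5 + 264.26 + 2646.03 + 159.9 = 3530.98
Index = 4426.01 / 3530.98 × 100 = 125.3479

125.3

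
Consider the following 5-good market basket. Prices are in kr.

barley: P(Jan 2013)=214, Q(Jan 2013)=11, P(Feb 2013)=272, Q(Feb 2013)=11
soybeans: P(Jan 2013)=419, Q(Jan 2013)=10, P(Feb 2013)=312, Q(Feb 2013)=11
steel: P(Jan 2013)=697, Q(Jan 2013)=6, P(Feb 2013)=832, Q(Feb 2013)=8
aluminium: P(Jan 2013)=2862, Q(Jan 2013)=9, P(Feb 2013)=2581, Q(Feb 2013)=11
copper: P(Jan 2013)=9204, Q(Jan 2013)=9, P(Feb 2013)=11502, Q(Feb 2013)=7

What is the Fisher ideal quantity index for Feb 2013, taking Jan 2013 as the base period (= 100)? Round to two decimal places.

Laspeyres component (base-period weights):
ΣP(Jan 2013)Q(Feb 2013) = 214×11 + 419×11 + 697×8 + 2862×11 + 9204×7 = 2354 + 4609 + 5576 + 31482 + 64428 = 108449
ΣP(Jan 2013)Q(Jan 2013) = 214×11 + 419×10 + 697×6 + 2862×9 + 9204×9 = 2354 + 4190 + 4182 + 25758 + 82836 = 119320
L = 108449 / 119320 × 100 = 90.8892
Paasche component (current-period weights):
ΣP(Feb 2013)Q(Feb 2013) = 272×11 + 312×11 + 832×8 + 2581×11 + 11502×7 = 2992 + 3432 + 6656 + 28391 + 80514 = 121985
ΣP(Feb 2013)Q(Jan 2013) = 272×11 + 312×10 + 832×6 + 2581×9 + 11502×9 = 2992 + 3120 + 4992 + 23229 + 103518 = 137851
P = 121985 / 137851 × 100 = 88.4905
Fisher = √(L × P) = √(90.8892 × 88.4905) = 89.6818

89.68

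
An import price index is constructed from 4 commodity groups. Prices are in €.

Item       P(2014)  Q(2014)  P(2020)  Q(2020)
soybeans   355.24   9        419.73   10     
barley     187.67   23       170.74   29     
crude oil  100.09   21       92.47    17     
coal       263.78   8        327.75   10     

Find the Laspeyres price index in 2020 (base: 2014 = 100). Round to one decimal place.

Laspeyres price index uses base-period quantities as weights.
ΣP(2020)·Q(2014) = 419.73×9 + 170.74×23 + 92.47×21 + 327.75×8 = 3777.57 + 3927.02 + 1941.87 + 2622 = 12268.46
ΣP(2014)·Q(2014) = 355.24×9 + 187.67×23 + 100.09×21 + 263.78×8 = 3197.16 + 4316.41 + 2101.89 + 2110.24 = 11725.7
Index = 12268.46 / 11725.7 × 100 = 104.6288

104.6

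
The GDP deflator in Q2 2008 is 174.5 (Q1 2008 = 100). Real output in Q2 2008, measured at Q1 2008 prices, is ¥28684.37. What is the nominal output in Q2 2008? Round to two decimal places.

Nominal = Real × (Index/100) = 28684.37 × (174.5/100)
        = 28684.37 × 1.745 = 50054.2257

50054.23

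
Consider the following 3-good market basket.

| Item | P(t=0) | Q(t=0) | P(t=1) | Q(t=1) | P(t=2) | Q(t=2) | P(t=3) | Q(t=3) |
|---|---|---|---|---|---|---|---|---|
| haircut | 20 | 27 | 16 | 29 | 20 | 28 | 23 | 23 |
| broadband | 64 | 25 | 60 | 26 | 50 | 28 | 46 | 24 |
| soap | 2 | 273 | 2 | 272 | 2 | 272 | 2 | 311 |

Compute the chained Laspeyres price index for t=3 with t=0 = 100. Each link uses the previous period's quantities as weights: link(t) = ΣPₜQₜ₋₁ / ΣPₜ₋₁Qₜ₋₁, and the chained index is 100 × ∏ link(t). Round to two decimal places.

86.11

Link t=0→t=1:
ΣP(t=1)Q(t=0) = 16×27 + 60×25 + 2×273 = 432 + 1500 + 546 = 2478
ΣP(t=0)Q(t=0) = 20×27 + 64×25 + 2×273 = 540 + 1600 + 546 = 2686
link = 2478/2686 = 0.922561
Link t=1→t=2:
ΣP(t=2)Q(t=1) = 20×29 + 50×26 + 2×272 = 580 + 1300 + 544 = 2424
ΣP(t=1)Q(t=1) = 16×29 + 60×26 + 2×272 = 464 + 1560 + 544 = 2568
link = 2424/2568 = 0.943925
Link t=2→t=3:
ΣP(t=3)Q(t=2) = 23×28 + 46×28 + 2×272 = 644 + 1288 + 544 = 2476
ΣP(t=2)Q(t=2) = 20×28 + 50×28 + 2×272 = 560 + 1400 + 544 = 2504
link = 2476/2504 = 0.988818
Chained index = 100 × 0.922561 × 0.943925 × 0.988818 = 86.1091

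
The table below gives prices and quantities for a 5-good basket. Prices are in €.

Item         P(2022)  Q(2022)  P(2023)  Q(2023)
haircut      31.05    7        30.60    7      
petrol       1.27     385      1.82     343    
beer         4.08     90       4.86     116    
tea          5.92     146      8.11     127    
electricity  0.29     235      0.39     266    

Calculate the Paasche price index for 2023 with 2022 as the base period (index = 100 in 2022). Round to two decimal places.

129.70

Paasche price index uses current-period quantities as weights.
ΣP(2023)·Q(2023) = 30.60×7 + 1.82×343 + 4.86×116 + 8.11×127 + 0.39×266 = 214.2 + 624.26 + 563.76 + 1029.97 + 103.74 = 2535.93
ΣP(2022)·Q(2023) = 31.05×7 + 1.27×343 + 4.08×116 + 5.92×127 + 0.29×266 = 217.35 + 435.61 + 473.28 + 751.84 + 77.14 = 1955.22
Index = 2535.93 / 1955.22 × 100 = 129.7005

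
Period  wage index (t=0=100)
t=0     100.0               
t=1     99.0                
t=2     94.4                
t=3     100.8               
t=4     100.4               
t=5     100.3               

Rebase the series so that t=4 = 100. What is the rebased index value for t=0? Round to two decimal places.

99.60

Rebased(t=0) = 100.0 / 100.4 × 100 = 99.6016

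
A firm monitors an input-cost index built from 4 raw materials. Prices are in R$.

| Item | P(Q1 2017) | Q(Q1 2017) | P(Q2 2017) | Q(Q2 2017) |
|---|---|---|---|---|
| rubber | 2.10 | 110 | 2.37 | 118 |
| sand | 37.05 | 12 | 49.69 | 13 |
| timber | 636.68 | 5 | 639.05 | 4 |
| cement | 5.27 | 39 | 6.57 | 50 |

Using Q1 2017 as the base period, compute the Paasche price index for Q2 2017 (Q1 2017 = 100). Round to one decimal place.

Paasche price index uses current-period quantities as weights.
ΣP(Q2 2017)·Q(Q2 2017) = 2.37×118 + 49.69×13 + 639.05×4 + 6.57×50 = 279.66 + 645.97 + 2556.2 + 328.5 = 3810.33
ΣP(Q1 2017)·Q(Q2 2017) = 2.10×118 + 37.05×13 + 636.68×4 + 5.27×50 = 247.8 + 481.65 + 2546.72 + 263.5 = 3539.67
Index = 3810.33 / 3539.67 × 100 = 107.6465

107.6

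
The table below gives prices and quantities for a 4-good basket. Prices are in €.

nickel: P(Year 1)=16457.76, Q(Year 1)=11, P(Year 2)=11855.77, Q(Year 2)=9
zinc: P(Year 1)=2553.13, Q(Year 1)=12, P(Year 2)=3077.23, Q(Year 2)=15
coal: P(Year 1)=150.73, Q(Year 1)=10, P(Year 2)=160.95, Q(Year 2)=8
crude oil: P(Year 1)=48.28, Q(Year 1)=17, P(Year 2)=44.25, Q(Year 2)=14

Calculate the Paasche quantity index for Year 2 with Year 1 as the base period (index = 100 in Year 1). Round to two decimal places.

91.20

Paasche quantity index uses current-period prices as weights.
ΣP(Year 2)·Q(Year 2) = 11855.77×9 + 3077.23×15 + 160.95×8 + 44.25×14 = 106701.93 + 46158.45 + 1287.6 + 619.5 = 154767.48
ΣP(Year 2)·Q(Year 1) = 11855.77×11 + 3077.23×12 + 160.95×10 + 44.25×17 = 130413.47 + 36926.76 + 1609.5 + 752.25 = 169701.98
Index = 154767.48 / 169701.98 × 100 = 91.1996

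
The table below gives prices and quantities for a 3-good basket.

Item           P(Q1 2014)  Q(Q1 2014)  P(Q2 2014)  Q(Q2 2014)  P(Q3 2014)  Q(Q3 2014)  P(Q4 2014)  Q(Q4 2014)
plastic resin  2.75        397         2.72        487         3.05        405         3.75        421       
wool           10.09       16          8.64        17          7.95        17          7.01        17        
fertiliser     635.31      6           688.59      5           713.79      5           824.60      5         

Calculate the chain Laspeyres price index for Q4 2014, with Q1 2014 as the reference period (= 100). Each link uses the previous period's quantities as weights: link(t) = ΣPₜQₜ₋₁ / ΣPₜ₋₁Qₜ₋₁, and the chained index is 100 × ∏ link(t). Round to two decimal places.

Link Q1 2014→Q2 2014:
ΣP(Q2 2014)Q(Q1 2014) = 2.72×397 + 8.64×16 + 688.59×6 = 1079.84 + 138.24 + 4131.54 = 5349.62
ΣP(Q1 2014)Q(Q1 2014) = 2.75×397 + 10.09×16 + 635.31×6 = 1091.75 + 161.44 + 3811.86 = 5065.05
link = 5349.62/5065.05 = 1.056183
Link Q2 2014→Q3 2014:
ΣP(Q3 2014)Q(Q2 2014) = 3.05×487 + 7.95×17 + 713.79×5 = 1485.35 + 135.15 + 3568.95 = 5189.45
ΣP(Q2 2014)Q(Q2 2014) = 2.72×487 + 8.64×17 + 688.59×5 = 1324.64 + 146.88 + 3442.95 = 4914.47
link = 5189.45/4914.47 = 1.055953
Link Q3 2014→Q4 2014:
ΣP(Q4 2014)Q(Q3 2014) = 3.75×405 + 7.01×17 + 824.60×5 = 1518.75 + 119.17 + 4123 = 5760.92
ΣP(Q3 2014)Q(Q3 2014) = 3.05×405 + 7.95×17 + 713.79×5 = 1235.25 + 135.15 + 3568.95 = 4939.35
link = 5760.92/4939.35 = 1.166332
Chained index = 100 × 1.056183 × 1.055953 × 1.166332 = 130.0786

130.08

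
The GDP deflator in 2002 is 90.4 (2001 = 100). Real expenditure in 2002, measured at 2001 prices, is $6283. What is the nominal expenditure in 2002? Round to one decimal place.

Nominal = Real × (Index/100) = 6283 × (90.4/100)
        = 6283 × 0.904 = 5679.8320

5679.8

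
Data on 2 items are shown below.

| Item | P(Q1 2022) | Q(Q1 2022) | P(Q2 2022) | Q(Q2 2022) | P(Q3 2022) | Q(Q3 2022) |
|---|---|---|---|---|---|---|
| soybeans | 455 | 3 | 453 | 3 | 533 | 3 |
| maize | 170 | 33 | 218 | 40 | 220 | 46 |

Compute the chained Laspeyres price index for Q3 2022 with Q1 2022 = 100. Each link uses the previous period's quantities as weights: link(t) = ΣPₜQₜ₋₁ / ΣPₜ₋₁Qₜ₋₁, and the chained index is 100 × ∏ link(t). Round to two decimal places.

Link Q1 2022→Q2 2022:
ΣP(Q2 2022)Q(Q1 2022) = 453×3 + 218×33 = 1359 + 7194 = 8553
ΣP(Q1 2022)Q(Q1 2022) = 455×3 + 170×33 = 1365 + 5610 = 6975
link = 8553/6975 = 1.226237
Link Q2 2022→Q3 2022:
ΣP(Q3 2022)Q(Q2 2022) = 533×3 + 220×40 = 1599 + 8800 = 10399
ΣP(Q2 2022)Q(Q2 2022) = 453×3 + 218×40 = 1359 + 8720 = 10079
link = 10399/10079 = 1.031749
Chained index = 100 × 1.226237 × 1.031749 = 126.5169

126.52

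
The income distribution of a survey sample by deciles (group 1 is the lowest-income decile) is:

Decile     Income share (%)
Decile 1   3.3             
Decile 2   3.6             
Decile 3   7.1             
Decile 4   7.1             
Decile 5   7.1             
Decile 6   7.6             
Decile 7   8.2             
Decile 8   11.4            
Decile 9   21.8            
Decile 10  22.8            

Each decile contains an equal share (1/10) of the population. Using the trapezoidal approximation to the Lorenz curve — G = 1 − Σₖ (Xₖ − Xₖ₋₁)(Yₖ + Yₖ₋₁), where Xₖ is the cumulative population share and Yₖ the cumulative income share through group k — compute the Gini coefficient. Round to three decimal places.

0.328

Cumulative income shares Yₖ: 0.0330, 0.0690, 0.1400, 0.2110, 0.2820, 0.3580, 0.4400, 0.5540, 0.7720, 1.0000
Σ (Xₖ−Xₖ₋₁)(Yₖ+Yₖ₋₁) = (1/10)(0.0330+0.0000) + (1/10)(0.0690+0.0330) + (1/10)(0.1400+0.0690) + (1/10)(0.2110+0.1400) + (1/10)(0.2820+0.2110) + (1/10)(0.3580+0.2820) + (1/10)(0.4400+0.3580) + (1/10)(0.5540+0.4400) + (1/10)(0.7720+0.5540) + (1/10)(1.0000+0.7720)
  = 0.0033 + 0.0102 + 0.0209 + 0.0351 + 0.0493 + 0.0640 + 0.0798 + 0.0994 + 0.1326 + 0.1772 = 0.6718
G = 1 − 0.6718 = 0.3282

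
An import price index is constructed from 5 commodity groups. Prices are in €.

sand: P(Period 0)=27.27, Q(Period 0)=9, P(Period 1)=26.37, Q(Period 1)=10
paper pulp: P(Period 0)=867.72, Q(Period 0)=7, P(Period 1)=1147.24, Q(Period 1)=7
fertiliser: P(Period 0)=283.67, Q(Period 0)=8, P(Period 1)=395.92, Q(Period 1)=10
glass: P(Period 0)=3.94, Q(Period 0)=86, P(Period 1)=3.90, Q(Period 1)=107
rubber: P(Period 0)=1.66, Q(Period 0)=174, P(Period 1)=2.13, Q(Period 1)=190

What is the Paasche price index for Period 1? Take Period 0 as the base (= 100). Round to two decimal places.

Paasche price index uses current-period quantities as weights.
ΣP(Period 1)·Q(Period 1) = 26.37×10 + 1147.24×7 + 395.92×10 + 3.90×107 + 2.13×190 = 263.7 + 8030.68 + 3959.2 + 417.3 + 404.7 = 13075.58
ΣP(Period 0)·Q(Period 1) = 27.27×10 + 867.72×7 + 283.67×10 + 3.94×107 + 1.66×190 = 272.7 + 6074.04 + 2836.7 + 421.58 + 315.4 = 9920.42
Index = 13075.58 / 9920.42 × 100 = 131.8047

131.80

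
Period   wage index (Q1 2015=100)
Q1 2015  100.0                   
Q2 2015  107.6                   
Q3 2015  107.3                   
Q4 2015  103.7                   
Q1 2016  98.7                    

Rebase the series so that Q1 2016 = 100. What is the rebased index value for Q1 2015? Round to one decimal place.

101.3

Rebased(Q1 2015) = 100.0 / 98.7 × 100 = 101.3171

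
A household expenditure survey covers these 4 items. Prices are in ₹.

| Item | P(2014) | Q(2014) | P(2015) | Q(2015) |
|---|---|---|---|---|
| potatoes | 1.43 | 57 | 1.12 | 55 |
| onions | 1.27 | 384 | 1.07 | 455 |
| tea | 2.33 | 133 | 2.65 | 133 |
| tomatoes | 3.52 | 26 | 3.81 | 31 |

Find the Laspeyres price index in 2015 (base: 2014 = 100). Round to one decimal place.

Laspeyres price index uses base-period quantities as weights.
ΣP(2015)·Q(2014) = 1.12×57 + 1.07×384 + 2.65×133 + 3.81×26 = 63.84 + 410.88 + 352.45 + 99.06 = 926.23
ΣP(2014)·Q(2014) = 1.43×57 + 1.27×384 + 2.33×133 + 3.52×26 = 81.51 + 487.68 + 309.89 + 91.52 = 970.6
Index = 926.23 / 970.6 × 100 = 95.4286

95.4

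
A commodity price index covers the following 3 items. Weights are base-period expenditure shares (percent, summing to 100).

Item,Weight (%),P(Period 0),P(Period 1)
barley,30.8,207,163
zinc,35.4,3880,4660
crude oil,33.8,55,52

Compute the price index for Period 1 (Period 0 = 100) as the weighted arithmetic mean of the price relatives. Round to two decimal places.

98.73

barley: 30.8 × (163/207) = 30.8 × 0.787440 = 24.2531
zinc: 35.4 × (4660/3880) = 35.4 × 1.201031 = 42.5165
crude oil: 33.8 × (52/55) = 33.8 × 0.945455 = 31.9564
Index = Σ wᵢ·(p₁ᵢ/p₀ᵢ) = 24.2531 + 42.5165 + 31.9564 = 98.7260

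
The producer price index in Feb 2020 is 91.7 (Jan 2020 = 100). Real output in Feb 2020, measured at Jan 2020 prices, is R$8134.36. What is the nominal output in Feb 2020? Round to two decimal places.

7459.21

Nominal = Real × (Index/100) = 8134.36 × (91.7/100)
        = 8134.36 × 0.917 = 7459.2081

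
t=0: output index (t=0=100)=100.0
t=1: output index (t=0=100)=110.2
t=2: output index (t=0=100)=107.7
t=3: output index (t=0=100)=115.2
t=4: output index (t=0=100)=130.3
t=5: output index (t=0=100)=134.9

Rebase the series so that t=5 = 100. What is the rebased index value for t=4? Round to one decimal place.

96.6

Rebased(t=4) = 130.3 / 134.9 × 100 = 96.5901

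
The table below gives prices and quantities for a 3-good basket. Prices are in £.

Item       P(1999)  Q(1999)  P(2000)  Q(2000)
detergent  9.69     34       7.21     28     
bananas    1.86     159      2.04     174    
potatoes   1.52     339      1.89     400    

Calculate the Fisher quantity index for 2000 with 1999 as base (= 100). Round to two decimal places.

Laspeyres component (base-period weights):
ΣP(1999)Q(2000) = 9.69×28 + 1.86×174 + 1.52×400 = 271.32 + 323.64 + 608 = 1202.96
ΣP(1999)Q(1999) = 9.69×34 + 1.86×159 + 1.52×339 = 329.46 + 295.74 + 515.28 = 1140.48
L = 1202.96 / 1140.48 × 100 = 105.4784
Paasche component (current-period weights):
ΣP(2000)Q(2000) = 7.21×28 + 2.04×174 + 1.89×400 = 201.88 + 354.96 + 756 = 1312.84
ΣP(2000)Q(1999) = 7.21×34 + 2.04×159 + 1.89×339 = 245.14 + 324.36 + 640.71 = 1210.21
P = 1312.84 / 1210.21 × 100 = 108.4803
Fisher = √(L × P) = √(105.4784 × 108.4803) = 106.9688

106.97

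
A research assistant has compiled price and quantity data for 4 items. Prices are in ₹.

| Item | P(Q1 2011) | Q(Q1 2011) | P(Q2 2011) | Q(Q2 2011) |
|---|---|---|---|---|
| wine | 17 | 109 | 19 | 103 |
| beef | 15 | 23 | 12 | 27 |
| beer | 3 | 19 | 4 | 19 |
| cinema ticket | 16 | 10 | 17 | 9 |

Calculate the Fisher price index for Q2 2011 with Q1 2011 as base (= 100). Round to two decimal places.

106.93

Laspeyres component (base-period weights):
ΣP(Q2 2011)Q(Q1 2011) = 19×109 + 12×23 + 4×19 + 17×10 = 2071 + 276 + 76 + 170 = 2593
ΣP(Q1 2011)Q(Q1 2011) = 17×109 + 15×23 + 3×19 + 16×10 = 1853 + 345 + 57 + 160 = 2415
L = 2593 / 2415 × 100 = 107.3706
Paasche component (current-period weights):
ΣP(Q2 2011)Q(Q2 2011) = 19×103 + 12×27 + 4×19 + 17×9 = 1957 + 324 + 76 + 153 = 2510
ΣP(Q1 2011)Q(Q2 2011) = 17×103 + 15×27 + 3×19 + 16×9 = 1751 + 405 + 57 + 144 = 2357
P = 2510 / 2357 × 100 = 106.4913
Fisher = √(L × P) = √(107.3706 × 106.4913) = 106.9300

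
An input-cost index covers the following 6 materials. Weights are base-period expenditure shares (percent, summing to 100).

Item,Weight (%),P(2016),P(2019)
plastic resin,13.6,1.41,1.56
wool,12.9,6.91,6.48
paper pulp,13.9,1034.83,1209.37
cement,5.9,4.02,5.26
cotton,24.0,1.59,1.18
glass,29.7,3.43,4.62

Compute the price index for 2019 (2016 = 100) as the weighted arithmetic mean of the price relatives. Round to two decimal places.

108.92

plastic resin: 13.6 × (1.56/1.41) = 13.6 × 1.106383 = 15.0468
wool: 12.9 × (6.48/6.91) = 12.9 × 0.937771 = 12.0973
paper pulp: 13.9 × (1209.37/1034.83) = 13.9 × 1.168665 = 16.2444
cement: 5.9 × (5.26/4.02) = 5.9 × 1.308458 = 7.7199
cotton: 24.0 × (1.18/1.59) = 24.0 × 0.742138 = 17.8113
glass: 29.7 × (4.62/3.43) = 29.7 × 1.346939 = 40.0041
Index = Σ wᵢ·(p₁ᵢ/p₀ᵢ) = 15.0468 + 12.0973 + 16.2444 + 7.7199 + 17.8113 + 40.0041 = 108.9238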